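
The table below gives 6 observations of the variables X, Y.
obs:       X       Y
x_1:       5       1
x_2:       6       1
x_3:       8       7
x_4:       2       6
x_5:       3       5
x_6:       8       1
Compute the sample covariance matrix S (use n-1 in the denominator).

Step 1 — column means:
  mean(X) = (5 + 6 + 8 + 2 + 3 + 8) / 6 = 32/6 = 5.3333
  mean(Y) = (1 + 1 + 7 + 6 + 5 + 1) / 6 = 21/6 = 3.5

Step 2 — sample covariance S[i,j] = (1/(n-1)) · Σ_k (x_{k,i} - mean_i) · (x_{k,j} - mean_j), with n-1 = 5.
  S[X,X] = ((-0.3333)·(-0.3333) + (0.6667)·(0.6667) + (2.6667)·(2.6667) + (-3.3333)·(-3.3333) + (-2.3333)·(-2.3333) + (2.6667)·(2.6667)) / 5 = 31.3333/5 = 6.2667
  S[X,Y] = ((-0.3333)·(-2.5) + (0.6667)·(-2.5) + (2.6667)·(3.5) + (-3.3333)·(2.5) + (-2.3333)·(1.5) + (2.6667)·(-2.5)) / 5 = -10/5 = -2
  S[Y,Y] = ((-2.5)·(-2.5) + (-2.5)·(-2.5) + (3.5)·(3.5) + (2.5)·(2.5) + (1.5)·(1.5) + (-2.5)·(-2.5)) / 5 = 39.5/5 = 7.9

S is symmetric (S[j,i] = S[i,j]). Assembling:

S = [[6.2667, -2],
 [-2, 7.9]]


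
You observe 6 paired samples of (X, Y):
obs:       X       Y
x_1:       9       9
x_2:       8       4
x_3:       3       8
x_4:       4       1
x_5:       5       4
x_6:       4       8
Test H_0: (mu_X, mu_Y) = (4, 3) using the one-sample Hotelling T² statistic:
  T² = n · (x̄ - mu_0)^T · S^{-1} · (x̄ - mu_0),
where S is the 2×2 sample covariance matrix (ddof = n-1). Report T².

Step 1 — sample mean vector:
  mean(X) = (9 + 8 + 3 + 4 + 5 + 4) / 6 = 33/6 = 5.5
  mean(Y) = (9 + 4 + 8 + 1 + 4 + 8) / 6 = 34/6 = 5.6667
  x̄ = (5.5, 5.6667),  deviation x̄ - mu_0 = (5.5, 5.6667) - (4, 3) = (1.5, 2.6667).

Step 2 — sample covariance matrix, S[i,j] = (1/(n-1)) · Σ_k (x_{k,i} - mean_i) · (x_{k,j} - mean_j), divisor n-1 = 5:
  S[X,X] = ((3.5)·(3.5) + (2.5)·(2.5) + (-2.5)·(-2.5) + (-1.5)·(-1.5) + (-0.5)·(-0.5) + (-1.5)·(-1.5)) / 5 = 29.5/5 = 5.9
  S[X,Y] = ((3.5)·(3.3333) + (2.5)·(-1.6667) + (-2.5)·(2.3333) + (-1.5)·(-4.6667) + (-0.5)·(-1.6667) + (-1.5)·(2.3333)) / 5 = 6/5 = 1.2
  S[Y,Y] = ((3.3333)·(3.3333) + (-1.6667)·(-1.6667) + (2.3333)·(2.3333) + (-4.6667)·(-4.6667) + (-1.6667)·(-1.6667) + (2.3333)·(2.3333)) / 5 = 49.3333/5 = 9.8667
  S = [[5.9, 1.2],
 [1.2, 9.8667]].

Step 3 — invert S. det(S) = 5.9·9.8667 - (1.2)² = 56.7733.
  S^{-1} = (1/det) · [[d, -b], [-b, a]] = [[0.1738, -0.0211],
 [-0.0211, 0.1039]].

Step 4 — quadratic form (x̄ - mu_0)^T · S^{-1} · (x̄ - mu_0):
  S^{-1} · (x̄ - mu_0) = (0.2043, 0.2454),
  (x̄ - mu_0)^T · [...] = (1.5)·(0.2043) + (2.6667)·(0.2454) = 0.9609.

Step 5 — scale by n: T² = 6 · 0.9609 = 5.7656.

T² ≈ 5.7656


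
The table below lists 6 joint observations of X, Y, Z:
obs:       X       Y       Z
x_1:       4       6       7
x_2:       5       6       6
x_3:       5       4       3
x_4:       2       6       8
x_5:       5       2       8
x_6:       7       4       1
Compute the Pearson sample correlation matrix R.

Step 1 — column means:
  mean(X) = (4 + 5 + 5 + 2 + 5 + 7) / 6 = 28/6 = 4.6667
  mean(Y) = (6 + 6 + 4 + 6 + 2 + 4) / 6 = 28/6 = 4.6667
  mean(Z) = (7 + 6 + 3 + 8 + 8 + 1) / 6 = 33/6 = 5.5

Step 2 — sample variances and covariances s[i,j] = (1/(n-1)) · Σ_k (x_{k,i} - mean_i) · (x_{k,j} - mean_j), with n-1 = 5:
  s[X,X] = ((-0.6667)·(-0.6667) + (0.3333)·(0.3333) + (0.3333)·(0.3333) + (-2.6667)·(-2.6667) + (0.3333)·(0.3333) + (2.3333)·(2.3333)) / 5 = 13.3333/5 = 2.6667
  s[X,Y] = ((-0.6667)·(1.3333) + (0.3333)·(1.3333) + (0.3333)·(-0.6667) + (-2.6667)·(1.3333) + (0.3333)·(-2.6667) + (2.3333)·(-0.6667)) / 5 = -6.6667/5 = -1.3333
  s[X,Z] = ((-0.6667)·(1.5) + (0.3333)·(0.5) + (0.3333)·(-2.5) + (-2.6667)·(2.5) + (0.3333)·(2.5) + (2.3333)·(-4.5)) / 5 = -18/5 = -3.6
  s[Y,Y] = ((1.3333)·(1.3333) + (1.3333)·(1.3333) + (-0.6667)·(-0.6667) + (1.3333)·(1.3333) + (-2.6667)·(-2.6667) + (-0.6667)·(-0.6667)) / 5 = 13.3333/5 = 2.6667
  s[Y,Z] = ((1.3333)·(1.5) + (1.3333)·(0.5) + (-0.6667)·(-2.5) + (1.3333)·(2.5) + (-2.6667)·(2.5) + (-0.6667)·(-4.5)) / 5 = 4/5 = 0.8
  s[Z,Z] = ((1.5)·(1.5) + (0.5)·(0.5) + (-2.5)·(-2.5) + (2.5)·(2.5) + (2.5)·(2.5) + (-4.5)·(-4.5)) / 5 = 41.5/5 = 8.3
  Sample standard deviations s_i = √(s[i,i]):
  s(X) = √(2.6667) = 1.633
  s(Y) = √(2.6667) = 1.633
  s(Z) = √(8.3) = 2.881

Step 3 — r_{ij} = s_{ij} / (s_i · s_j):
  r[X,X] = 1 (diagonal).
  r[X,Y] = -1.3333 / (1.633 · 1.633) = -1.3333 / 2.6667 = -0.5
  r[X,Z] = -3.6 / (1.633 · 2.881) = -3.6 / 4.7046 = -0.7652
  r[Y,Y] = 1 (diagonal).
  r[Y,Z] = 0.8 / (1.633 · 2.881) = 0.8 / 4.7046 = 0.17
  r[Z,Z] = 1 (diagonal).

R is symmetric with unit diagonal. Assembling:

R = [[1, -0.5, -0.7652],
 [-0.5, 1, 0.17],
 [-0.7652, 0.17, 1]]


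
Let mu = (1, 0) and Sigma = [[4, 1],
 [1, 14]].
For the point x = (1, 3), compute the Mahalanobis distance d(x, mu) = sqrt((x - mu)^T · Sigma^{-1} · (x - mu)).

Step 1 — centre the observation: (x - mu) = (0, 3).

Step 2 — invert Sigma. det(Sigma) = 4·14 - (1)² = 55.
  Sigma^{-1} = (1/det) · [[d, -b], [-b, a]] = [[0.2545, -0.0182],
 [-0.0182, 0.0727]].

Step 3 — form the quadratic (x - mu)^T · Sigma^{-1} · (x - mu):
  Sigma^{-1} · (x - mu) = (-0.0545, 0.2182).
  (x - mu)^T · [Sigma^{-1} · (x - mu)] = (0)·(-0.0545) + (3)·(0.2182) = 0.6545.

Step 4 — take square root: d = √(0.6545) ≈ 0.809.

d(x, mu) = √(0.6545) ≈ 0.809


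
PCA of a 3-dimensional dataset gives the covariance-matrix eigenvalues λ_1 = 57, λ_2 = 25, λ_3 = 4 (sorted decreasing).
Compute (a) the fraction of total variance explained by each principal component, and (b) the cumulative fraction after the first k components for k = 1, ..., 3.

Step 1 — total variance = trace(Sigma) = Σ λ_i = 57 + 25 + 4 = 86.

Step 2 — fraction explained by component i = λ_i / Σ λ:
  PC1: 57/86 = 0.6628
  PC2: 25/86 = 0.2907
  PC3: 4/86 = 0.0465

Step 3 — cumulative fraction after k components = (λ_1 + ... + λ_k) / Σ λ:
  k = 1: 57/86 = 0.6628
  k = 2: (57 + 25)/86 = 82/86 = 0.9535
  k = 3: (57 + 25 + 4)/86 = 86/86 = 1

Summary (fraction, with percent):

explained: PC1 0.6628 (66.28%), PC2 0.2907 (29.07%), PC3 0.0465 (4.65%);  cumulative: 0.6628, 0.9535, 1


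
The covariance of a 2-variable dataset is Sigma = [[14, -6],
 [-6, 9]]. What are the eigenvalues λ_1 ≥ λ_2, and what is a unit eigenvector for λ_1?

Step 1 — characteristic polynomial of 2×2 Sigma:
  det(Sigma - λI) = λ² - trace · λ + det = 0.
  trace = 14 + 9 = 23, det = 14·9 - (-6)² = 90.
Step 2 — discriminant:
  Δ = trace² - 4·det = 529 - 360 = 169.
Step 3 — eigenvalues:
  λ = (trace ± √Δ)/2 = (23 ± 13)/2,
  λ_1 = 18,  λ_2 = 5.

Step 4 — unit eigenvector for λ_1: solve (Sigma - λ_1 I)v = 0. First row:
  (14 - 18)·v_x + (-6)·v_y = 0, i.e. (-4)·v_x + (-6)·v_y = 0,
  so v ∝ (b, λ_1 - a) = (-6, 4); multiply by -1 so the first entry is positive: u = (6, -4).
  ||u|| = √((6)² + (-4)²) = √(52) ≈ 7.2111,
  v_1 = u/||u|| ≈ (0.8321, -0.5547) (||v_1|| = 1).

λ_1 = 18,  λ_2 = 5;  v_1 ≈ (0.8321, -0.5547)


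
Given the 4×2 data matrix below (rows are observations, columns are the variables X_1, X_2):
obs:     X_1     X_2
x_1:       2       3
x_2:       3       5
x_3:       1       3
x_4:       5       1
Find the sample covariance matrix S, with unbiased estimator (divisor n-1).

Step 1 — column means:
  mean(X_1) = (2 + 3 + 1 + 5) / 4 = 11/4 = 2.75
  mean(X_2) = (3 + 5 + 3 + 1) / 4 = 12/4 = 3

Step 2 — sample covariance S[i,j] = (1/(n-1)) · Σ_k (x_{k,i} - mean_i) · (x_{k,j} - mean_j), with n-1 = 3.
  S[X_1,X_1] = ((-0.75)·(-0.75) + (0.25)·(0.25) + (-1.75)·(-1.75) + (2.25)·(2.25)) / 3 = 8.75/3 = 2.9167
  S[X_1,X_2] = ((-0.75)·(0) + (0.25)·(2) + (-1.75)·(0) + (2.25)·(-2)) / 3 = -4/3 = -1.3333
  S[X_2,X_2] = ((0)·(0) + (2)·(2) + (0)·(0) + (-2)·(-2)) / 3 = 8/3 = 2.6667

S is symmetric (S[j,i] = S[i,j]). Assembling:

S = [[2.9167, -1.3333],
 [-1.3333, 2.6667]]


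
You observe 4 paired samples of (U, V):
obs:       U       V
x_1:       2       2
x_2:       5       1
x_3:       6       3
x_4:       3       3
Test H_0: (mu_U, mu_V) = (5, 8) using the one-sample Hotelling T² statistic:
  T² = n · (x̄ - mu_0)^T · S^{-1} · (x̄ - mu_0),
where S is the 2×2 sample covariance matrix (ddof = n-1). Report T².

Step 1 — sample mean vector:
  mean(U) = (2 + 5 + 6 + 3) / 4 = 16/4 = 4
  mean(V) = (2 + 1 + 3 + 3) / 4 = 9/4 = 2.25
  x̄ = (4, 2.25),  deviation x̄ - mu_0 = (4, 2.25) - (5, 8) = (-1, -5.75).

Step 2 — sample covariance matrix, S[i,j] = (1/(n-1)) · Σ_k (x_{k,i} - mean_i) · (x_{k,j} - mean_j), divisor n-1 = 3:
  S[U,U] = ((-2)·(-2) + (1)·(1) + (2)·(2) + (-1)·(-1)) / 3 = 10/3 = 3.3333
  S[U,V] = ((-2)·(-0.25) + (1)·(-1.25) + (2)·(0.75) + (-1)·(0.75)) / 3 = 0/3 = 0
  S[V,V] = ((-0.25)·(-0.25) + (-1.25)·(-1.25) + (0.75)·(0.75) + (0.75)·(0.75)) / 3 = 2.75/3 = 0.9167
  S = [[3.3333, 0],
 [0, 0.9167]].

Step 3 — invert S. det(S) = 3.3333·0.9167 - (0)² = 3.0556.
  S^{-1} = (1/det) · [[d, -b], [-b, a]] = [[0.3, 0],
 [0, 1.0909]].

Step 4 — quadratic form (x̄ - mu_0)^T · S^{-1} · (x̄ - mu_0):
  S^{-1} · (x̄ - mu_0) = (-0.3, -6.2727),
  (x̄ - mu_0)^T · [...] = (-1)·(-0.3) + (-5.75)·(-6.2727) = 36.3682.

Step 5 — scale by n: T² = 4 · 36.3682 = 145.4727.

T² ≈ 145.4727


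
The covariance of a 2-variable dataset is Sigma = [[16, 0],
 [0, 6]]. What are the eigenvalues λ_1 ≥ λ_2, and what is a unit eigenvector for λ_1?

Step 1 — characteristic polynomial of 2×2 Sigma:
  det(Sigma - λI) = λ² - trace · λ + det = 0.
  trace = 16 + 6 = 22, det = 16·6 - (0)² = 96.
Step 2 — discriminant:
  Δ = trace² - 4·det = 484 - 384 = 100.
Step 3 — eigenvalues:
  λ = (trace ± √Δ)/2 = (22 ± 10)/2,
  λ_1 = 16,  λ_2 = 6.

Step 4 — unit eigenvector for λ_1: Sigma is diagonal, so its eigenvectors are the coordinate axes. λ_1 = 16 is the diagonal entry on the first coordinate axis, hence
  v_1 = (1, 0) (||v_1|| = 1).

λ_1 = 16,  λ_2 = 6;  v_1 ≈ (1, 0)


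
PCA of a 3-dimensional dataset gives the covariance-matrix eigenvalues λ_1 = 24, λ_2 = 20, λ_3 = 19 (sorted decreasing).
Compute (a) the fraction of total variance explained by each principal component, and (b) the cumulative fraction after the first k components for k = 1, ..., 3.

Step 1 — total variance = trace(Sigma) = Σ λ_i = 24 + 20 + 19 = 63.

Step 2 — fraction explained by component i = λ_i / Σ λ:
  PC1: 24/63 = 0.381
  PC2: 20/63 = 0.3175
  PC3: 19/63 = 0.3016

Step 3 — cumulative fraction after k components = (λ_1 + ... + λ_k) / Σ λ:
  k = 1: 24/63 = 0.381
  k = 2: (24 + 20)/63 = 44/63 = 0.6984
  k = 3: (24 + 20 + 19)/63 = 63/63 = 1

Summary (fraction, with percent):

explained: PC1 0.381 (38.1%), PC2 0.3175 (31.75%), PC3 0.3016 (30.16%);  cumulative: 0.381, 0.6984, 1


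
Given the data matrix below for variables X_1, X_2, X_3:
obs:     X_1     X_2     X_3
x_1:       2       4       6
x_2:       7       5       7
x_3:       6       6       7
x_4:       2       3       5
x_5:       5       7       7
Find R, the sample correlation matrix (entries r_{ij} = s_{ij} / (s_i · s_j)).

Step 1 — column means:
  mean(X_1) = (2 + 7 + 6 + 2 + 5) / 5 = 22/5 = 4.4
  mean(X_2) = (4 + 5 + 6 + 3 + 7) / 5 = 25/5 = 5
  mean(X_3) = (6 + 7 + 7 + 5 + 7) / 5 = 32/5 = 6.4

Step 2 — sample variances and covariances s[i,j] = (1/(n-1)) · Σ_k (x_{k,i} - mean_i) · (x_{k,j} - mean_j), with n-1 = 4:
  s[X_1,X_1] = ((-2.4)·(-2.4) + (2.6)·(2.6) + (1.6)·(1.6) + (-2.4)·(-2.4) + (0.6)·(0.6)) / 4 = 21.2/4 = 5.3
  s[X_1,X_2] = ((-2.4)·(-1) + (2.6)·(0) + (1.6)·(1) + (-2.4)·(-2) + (0.6)·(2)) / 4 = 10/4 = 2.5
  s[X_1,X_3] = ((-2.4)·(-0.4) + (2.6)·(0.6) + (1.6)·(0.6) + (-2.4)·(-1.4) + (0.6)·(0.6)) / 4 = 7.2/4 = 1.8
  s[X_2,X_2] = ((-1)·(-1) + (0)·(0) + (1)·(1) + (-2)·(-2) + (2)·(2)) / 4 = 10/4 = 2.5
  s[X_2,X_3] = ((-1)·(-0.4) + (0)·(0.6) + (1)·(0.6) + (-2)·(-1.4) + (2)·(0.6)) / 4 = 5/4 = 1.25
  s[X_3,X_3] = ((-0.4)·(-0.4) + (0.6)·(0.6) + (0.6)·(0.6) + (-1.4)·(-1.4) + (0.6)·(0.6)) / 4 = 3.2/4 = 0.8
  Sample standard deviations s_i = √(s[i,i]):
  s(X_1) = √(5.3) = 2.3022
  s(X_2) = √(2.5) = 1.5811
  s(X_3) = √(0.8) = 0.8944

Step 3 — r_{ij} = s_{ij} / (s_i · s_j):
  r[X_1,X_1] = 1 (diagonal).
  r[X_1,X_2] = 2.5 / (2.3022 · 1.5811) = 2.5 / 3.6401 = 0.6868
  r[X_1,X_3] = 1.8 / (2.3022 · 0.8944) = 1.8 / 2.0591 = 0.8742
  r[X_2,X_2] = 1 (diagonal).
  r[X_2,X_3] = 1.25 / (1.5811 · 0.8944) = 1.25 / 1.4142 = 0.8839
  r[X_3,X_3] = 1 (diagonal).

R is symmetric with unit diagonal. Assembling:

R = [[1, 0.6868, 0.8742],
 [0.6868, 1, 0.8839],
 [0.8742, 0.8839, 1]]


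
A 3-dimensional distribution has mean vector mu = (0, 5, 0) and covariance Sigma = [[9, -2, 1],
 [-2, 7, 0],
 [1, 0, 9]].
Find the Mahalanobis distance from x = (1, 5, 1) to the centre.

Step 1 — centre the observation: (x - mu) = (1, 0, 1).

Step 2 — invert Sigma (cofactor / det for 3×3, or solve directly):
  Sigma^{-1} = [[0.1202, 0.0344, -0.0134],
 [0.0344, 0.1527, -0.0038],
 [-0.0134, -0.0038, 0.1126]].

Step 3 — form the quadratic (x - mu)^T · Sigma^{-1} · (x - mu):
  Sigma^{-1} · (x - mu) = (0.1069, 0.0305, 0.0992).
  (x - mu)^T · [Sigma^{-1} · (x - mu)] = (1)·(0.1069) + (0)·(0.0305) + (1)·(0.0992) = 0.2061.

Step 4 — take square root: d = √(0.2061) ≈ 0.454.

d(x, mu) = √(0.2061) ≈ 0.454


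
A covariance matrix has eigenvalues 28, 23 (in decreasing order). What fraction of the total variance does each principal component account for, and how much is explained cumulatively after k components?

Step 1 — total variance = trace(Sigma) = Σ λ_i = 28 + 23 = 51.

Step 2 — fraction explained by component i = λ_i / Σ λ:
  PC1: 28/51 = 0.549
  PC2: 23/51 = 0.451

Step 3 — cumulative fraction after k components = (λ_1 + ... + λ_k) / Σ λ:
  k = 1: 28/51 = 0.549
  k = 2: (28 + 23)/51 = 51/51 = 1

Summary (fraction, with percent):

explained: PC1 0.549 (54.9%), PC2 0.451 (45.1%);  cumulative: 0.549, 1


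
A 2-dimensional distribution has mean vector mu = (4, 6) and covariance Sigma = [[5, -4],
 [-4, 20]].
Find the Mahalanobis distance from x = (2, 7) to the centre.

Step 1 — centre the observation: (x - mu) = (-2, 1).

Step 2 — invert Sigma. det(Sigma) = 5·20 - (-4)² = 84.
  Sigma^{-1} = (1/det) · [[d, -b], [-b, a]] = [[0.2381, 0.0476],
 [0.0476, 0.0595]].

Step 3 — form the quadratic (x - mu)^T · Sigma^{-1} · (x - mu):
  Sigma^{-1} · (x - mu) = (-0.4286, -0.0357).
  (x - mu)^T · [Sigma^{-1} · (x - mu)] = (-2)·(-0.4286) + (1)·(-0.0357) = 0.8214.

Step 4 — take square root: d = √(0.8214) ≈ 0.9063.

d(x, mu) = √(0.8214) ≈ 0.9063


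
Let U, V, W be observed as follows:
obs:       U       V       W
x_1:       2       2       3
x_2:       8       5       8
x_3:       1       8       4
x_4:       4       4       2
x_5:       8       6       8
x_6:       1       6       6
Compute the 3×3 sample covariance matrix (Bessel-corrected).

Step 1 — column means:
  mean(U) = (2 + 8 + 1 + 4 + 8 + 1) / 6 = 24/6 = 4
  mean(V) = (2 + 5 + 8 + 4 + 6 + 6) / 6 = 31/6 = 5.1667
  mean(W) = (3 + 8 + 4 + 2 + 8 + 6) / 6 = 31/6 = 5.1667

Step 2 — sample covariance S[i,j] = (1/(n-1)) · Σ_k (x_{k,i} - mean_i) · (x_{k,j} - mean_j), with n-1 = 5.
  S[U,U] = ((-2)·(-2) + (4)·(4) + (-3)·(-3) + (0)·(0) + (4)·(4) + (-3)·(-3)) / 5 = 54/5 = 10.8
  S[U,V] = ((-2)·(-3.1667) + (4)·(-0.1667) + (-3)·(2.8333) + (0)·(-1.1667) + (4)·(0.8333) + (-3)·(0.8333)) / 5 = -2/5 = -0.4
  S[U,W] = ((-2)·(-2.1667) + (4)·(2.8333) + (-3)·(-1.1667) + (0)·(-3.1667) + (4)·(2.8333) + (-3)·(0.8333)) / 5 = 28/5 = 5.6
  S[V,V] = ((-3.1667)·(-3.1667) + (-0.1667)·(-0.1667) + (2.8333)·(2.8333) + (-1.1667)·(-1.1667) + (0.8333)·(0.8333) + (0.8333)·(0.8333)) / 5 = 20.8333/5 = 4.1667
  S[V,W] = ((-3.1667)·(-2.1667) + (-0.1667)·(2.8333) + (2.8333)·(-1.1667) + (-1.1667)·(-3.1667) + (0.8333)·(2.8333) + (0.8333)·(0.8333)) / 5 = 9.8333/5 = 1.9667
  S[W,W] = ((-2.1667)·(-2.1667) + (2.8333)·(2.8333) + (-1.1667)·(-1.1667) + (-3.1667)·(-3.1667) + (2.8333)·(2.8333) + (0.8333)·(0.8333)) / 5 = 32.8333/5 = 6.5667

S is symmetric (S[j,i] = S[i,j]). Assembling:

S = [[10.8, -0.4, 5.6],
 [-0.4, 4.1667, 1.9667],
 [5.6, 1.9667, 6.5667]]


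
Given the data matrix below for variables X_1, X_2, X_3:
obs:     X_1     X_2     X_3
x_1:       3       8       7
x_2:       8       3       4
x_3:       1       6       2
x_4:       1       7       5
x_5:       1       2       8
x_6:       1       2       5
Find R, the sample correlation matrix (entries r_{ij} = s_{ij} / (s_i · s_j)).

Step 1 — column means:
  mean(X_1) = (3 + 8 + 1 + 1 + 1 + 1) / 6 = 15/6 = 2.5
  mean(X_2) = (8 + 3 + 6 + 7 + 2 + 2) / 6 = 28/6 = 4.6667
  mean(X_3) = (7 + 4 + 2 + 5 + 8 + 5) / 6 = 31/6 = 5.1667

Step 2 — sample variances and covariances s[i,j] = (1/(n-1)) · Σ_k (x_{k,i} - mean_i) · (x_{k,j} - mean_j), with n-1 = 5:
  s[X_1,X_1] = ((0.5)·(0.5) + (5.5)·(5.5) + (-1.5)·(-1.5) + (-1.5)·(-1.5) + (-1.5)·(-1.5) + (-1.5)·(-1.5)) / 5 = 39.5/5 = 7.9
  s[X_1,X_2] = ((0.5)·(3.3333) + (5.5)·(-1.6667) + (-1.5)·(1.3333) + (-1.5)·(2.3333) + (-1.5)·(-2.6667) + (-1.5)·(-2.6667)) / 5 = -5/5 = -1
  s[X_1,X_3] = ((0.5)·(1.8333) + (5.5)·(-1.1667) + (-1.5)·(-3.1667) + (-1.5)·(-0.1667) + (-1.5)·(2.8333) + (-1.5)·(-0.1667)) / 5 = -4.5/5 = -0.9
  s[X_2,X_2] = ((3.3333)·(3.3333) + (-1.6667)·(-1.6667) + (1.3333)·(1.3333) + (2.3333)·(2.3333) + (-2.6667)·(-2.6667) + (-2.6667)·(-2.6667)) / 5 = 35.3333/5 = 7.0667
  s[X_2,X_3] = ((3.3333)·(1.8333) + (-1.6667)·(-1.1667) + (1.3333)·(-3.1667) + (2.3333)·(-0.1667) + (-2.6667)·(2.8333) + (-2.6667)·(-0.1667)) / 5 = -3.6667/5 = -0.7333
  s[X_3,X_3] = ((1.8333)·(1.8333) + (-1.1667)·(-1.1667) + (-3.1667)·(-3.1667) + (-0.1667)·(-0.1667) + (2.8333)·(2.8333) + (-0.1667)·(-0.1667)) / 5 = 22.8333/5 = 4.5667
  Sample standard deviations s_i = √(s[i,i]):
  s(X_1) = √(7.9) = 2.8107
  s(X_2) = √(7.0667) = 2.6583
  s(X_3) = √(4.5667) = 2.137

Step 3 — r_{ij} = s_{ij} / (s_i · s_j):
  r[X_1,X_1] = 1 (diagonal).
  r[X_1,X_2] = -1 / (2.8107 · 2.6583) = -1 / 7.4717 = -0.1338
  r[X_1,X_3] = -0.9 / (2.8107 · 2.137) = -0.9 / 6.0064 = -0.1498
  r[X_2,X_2] = 1 (diagonal).
  r[X_2,X_3] = -0.7333 / (2.6583 · 2.137) = -0.7333 / 5.6808 = -0.1291
  r[X_3,X_3] = 1 (diagonal).

R is symmetric with unit diagonal. Assembling:

R = [[1, -0.1338, -0.1498],
 [-0.1338, 1, -0.1291],
 [-0.1498, -0.1291, 1]]


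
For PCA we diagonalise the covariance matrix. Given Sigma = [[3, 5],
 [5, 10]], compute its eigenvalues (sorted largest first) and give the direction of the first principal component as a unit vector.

Step 1 — characteristic polynomial of 2×2 Sigma:
  det(Sigma - λI) = λ² - trace · λ + det = 0.
  trace = 3 + 10 = 13, det = 3·10 - (5)² = 5.
Step 2 — discriminant:
  Δ = trace² - 4·det = 169 - 20 = 149.
Step 3 — eigenvalues:
  λ = (trace ± √Δ)/2 = (13 ± 12.2066)/2,
  λ_1 = 12.6033,  λ_2 = 0.3967.

Step 4 — unit eigenvector for λ_1: solve (Sigma - λ_1 I)v = 0. First row:
  (3 - 12.6033)·v_x + (5)·v_y = 0, i.e. (-9.6033)·v_x + (5)·v_y = 0,
  so v ∝ (b, λ_1 - a) = (5, 9.6033) = u.
  ||u|| = √((5)² + (9.6033)²) = √(117.2229) ≈ 10.827,
  v_1 = u/||u|| ≈ (0.4618, 0.887) (||v_1|| = 1).

λ_1 = 12.6033,  λ_2 = 0.3967;  v_1 ≈ (0.4618, 0.887)


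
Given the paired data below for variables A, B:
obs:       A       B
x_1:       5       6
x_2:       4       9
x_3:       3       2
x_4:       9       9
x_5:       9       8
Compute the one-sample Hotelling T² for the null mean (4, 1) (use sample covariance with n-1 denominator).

Step 1 — sample mean vector:
  mean(A) = (5 + 4 + 3 + 9 + 9) / 5 = 30/5 = 6
  mean(B) = (6 + 9 + 2 + 9 + 8) / 5 = 34/5 = 6.8
  x̄ = (6, 6.8),  deviation x̄ - mu_0 = (6, 6.8) - (4, 1) = (2, 5.8).

Step 2 — sample covariance matrix, S[i,j] = (1/(n-1)) · Σ_k (x_{k,i} - mean_i) · (x_{k,j} - mean_j), divisor n-1 = 4:
  S[A,A] = ((-1)·(-1) + (-2)·(-2) + (-3)·(-3) + (3)·(3) + (3)·(3)) / 4 = 32/4 = 8
  S[A,B] = ((-1)·(-0.8) + (-2)·(2.2) + (-3)·(-4.8) + (3)·(2.2) + (3)·(1.2)) / 4 = 21/4 = 5.25
  S[B,B] = ((-0.8)·(-0.8) + (2.2)·(2.2) + (-4.8)·(-4.8) + (2.2)·(2.2) + (1.2)·(1.2)) / 4 = 34.8/4 = 8.7
  S = [[8, 5.25],
 [5.25, 8.7]].

Step 3 — invert S. det(S) = 8·8.7 - (5.25)² = 42.0375.
  S^{-1} = (1/det) · [[d, -b], [-b, a]] = [[0.207, -0.1249],
 [-0.1249, 0.1903]].

Step 4 — quadratic form (x̄ - mu_0)^T · S^{-1} · (x̄ - mu_0):
  S^{-1} · (x̄ - mu_0) = (-0.3104, 0.854),
  (x̄ - mu_0)^T · [...] = (2)·(-0.3104) + (5.8)·(0.854) = 4.3323.

Step 5 — scale by n: T² = 5 · 4.3323 = 21.6616.

T² ≈ 21.6616


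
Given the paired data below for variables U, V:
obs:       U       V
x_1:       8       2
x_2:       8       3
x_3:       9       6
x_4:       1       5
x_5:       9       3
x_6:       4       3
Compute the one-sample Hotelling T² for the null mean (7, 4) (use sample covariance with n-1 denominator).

Step 1 — sample mean vector:
  mean(U) = (8 + 8 + 9 + 1 + 9 + 4) / 6 = 39/6 = 6.5
  mean(V) = (2 + 3 + 6 + 5 + 3 + 3) / 6 = 22/6 = 3.6667
  x̄ = (6.5, 3.6667),  deviation x̄ - mu_0 = (6.5, 3.6667) - (7, 4) = (-0.5, -0.3333).

Step 2 — sample covariance matrix, S[i,j] = (1/(n-1)) · Σ_k (x_{k,i} - mean_i) · (x_{k,j} - mean_j), divisor n-1 = 5:
  S[U,U] = ((1.5)·(1.5) + (1.5)·(1.5) + (2.5)·(2.5) + (-5.5)·(-5.5) + (2.5)·(2.5) + (-2.5)·(-2.5)) / 5 = 53.5/5 = 10.7
  S[U,V] = ((1.5)·(-1.6667) + (1.5)·(-0.6667) + (2.5)·(2.3333) + (-5.5)·(1.3333) + (2.5)·(-0.6667) + (-2.5)·(-0.6667)) / 5 = -5/5 = -1
  S[V,V] = ((-1.6667)·(-1.6667) + (-0.6667)·(-0.6667) + (2.3333)·(2.3333) + (1.3333)·(1.3333) + (-0.6667)·(-0.6667) + (-0.6667)·(-0.6667)) / 5 = 11.3333/5 = 2.2667
  S = [[10.7, -1],
 [-1, 2.2667]].

Step 3 — invert S. det(S) = 10.7·2.2667 - (-1)² = 23.2533.
  S^{-1} = (1/det) · [[d, -b], [-b, a]] = [[0.0975, 0.043],
 [0.043, 0.4601]].

Step 4 — quadratic form (x̄ - mu_0)^T · S^{-1} · (x̄ - mu_0):
  S^{-1} · (x̄ - mu_0) = (-0.0631, -0.1749),
  (x̄ - mu_0)^T · [...] = (-0.5)·(-0.0631) + (-0.3333)·(-0.1749) = 0.0898.

Step 5 — scale by n: T² = 6 · 0.0898 = 0.539.

T² ≈ 0.539


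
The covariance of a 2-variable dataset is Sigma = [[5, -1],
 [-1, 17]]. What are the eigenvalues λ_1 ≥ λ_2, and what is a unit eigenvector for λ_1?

Step 1 — characteristic polynomial of 2×2 Sigma:
  det(Sigma - λI) = λ² - trace · λ + det = 0.
  trace = 5 + 17 = 22, det = 5·17 - (-1)² = 84.
Step 2 — discriminant:
  Δ = trace² - 4·det = 484 - 336 = 148.
Step 3 — eigenvalues:
  λ = (trace ± √Δ)/2 = (22 ± 12.1655)/2,
  λ_1 = 17.0828,  λ_2 = 4.9172.

Step 4 — unit eigenvector for λ_1: solve (Sigma - λ_1 I)v = 0. First row:
  (5 - 17.0828)·v_x + (-1)·v_y = 0, i.e. (-12.0828)·v_x + (-1)·v_y = 0,
  so v ∝ (b, λ_1 - a) = (-1, 12.0828); multiply by -1 so the first entry is positive: u = (1, -12.0828).
  ||u|| = √((1)² + (-12.0828)²) = √(146.9932) ≈ 12.1241,
  v_1 = u/||u|| ≈ (0.0825, -0.9966) (||v_1|| = 1).

λ_1 = 17.0828,  λ_2 = 4.9172;  v_1 ≈ (0.0825, -0.9966)


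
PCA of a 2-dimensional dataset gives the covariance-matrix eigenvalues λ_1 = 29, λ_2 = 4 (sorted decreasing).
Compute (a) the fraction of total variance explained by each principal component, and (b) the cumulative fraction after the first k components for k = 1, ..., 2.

Step 1 — total variance = trace(Sigma) = Σ λ_i = 29 + 4 = 33.

Step 2 — fraction explained by component i = λ_i / Σ λ:
  PC1: 29/33 = 0.8788
  PC2: 4/33 = 0.1212

Step 3 — cumulative fraction after k components = (λ_1 + ... + λ_k) / Σ λ:
  k = 1: 29/33 = 0.8788
  k = 2: (29 + 4)/33 = 33/33 = 1

Summary (fraction, with percent):

explained: PC1 0.8788 (87.88%), PC2 0.1212 (12.12%);  cumulative: 0.8788, 1


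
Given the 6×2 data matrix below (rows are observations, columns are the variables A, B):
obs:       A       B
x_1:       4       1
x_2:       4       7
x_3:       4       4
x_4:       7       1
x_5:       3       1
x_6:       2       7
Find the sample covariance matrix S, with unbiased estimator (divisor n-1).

Step 1 — column means:
  mean(A) = (4 + 4 + 4 + 7 + 3 + 2) / 6 = 24/6 = 4
  mean(B) = (1 + 7 + 4 + 1 + 1 + 7) / 6 = 21/6 = 3.5

Step 2 — sample covariance S[i,j] = (1/(n-1)) · Σ_k (x_{k,i} - mean_i) · (x_{k,j} - mean_j), with n-1 = 5.
  S[A,A] = ((0)·(0) + (0)·(0) + (0)·(0) + (3)·(3) + (-1)·(-1) + (-2)·(-2)) / 5 = 14/5 = 2.8
  S[A,B] = ((0)·(-2.5) + (0)·(3.5) + (0)·(0.5) + (3)·(-2.5) + (-1)·(-2.5) + (-2)·(3.5)) / 5 = -12/5 = -2.4
  S[B,B] = ((-2.5)·(-2.5) + (3.5)·(3.5) + (0.5)·(0.5) + (-2.5)·(-2.5) + (-2.5)·(-2.5) + (3.5)·(3.5)) / 5 = 43.5/5 = 8.7

S is symmetric (S[j,i] = S[i,j]). Assembling:

S = [[2.8, -2.4],
 [-2.4, 8.7]]


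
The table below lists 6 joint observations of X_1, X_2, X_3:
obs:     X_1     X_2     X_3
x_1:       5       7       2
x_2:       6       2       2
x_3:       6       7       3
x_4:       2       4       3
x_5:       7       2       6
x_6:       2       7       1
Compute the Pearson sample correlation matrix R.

Step 1 — column means:
  mean(X_1) = (5 + 6 + 6 + 2 + 7 + 2) / 6 = 28/6 = 4.6667
  mean(X_2) = (7 + 2 + 7 + 4 + 2 + 7) / 6 = 29/6 = 4.8333
  mean(X_3) = (2 + 2 + 3 + 3 + 6 + 1) / 6 = 17/6 = 2.8333

Step 2 — sample variances and covariances s[i,j] = (1/(n-1)) · Σ_k (x_{k,i} - mean_i) · (x_{k,j} - mean_j), with n-1 = 5:
  s[X_1,X_1] = ((0.3333)·(0.3333) + (1.3333)·(1.3333) + (1.3333)·(1.3333) + (-2.6667)·(-2.6667) + (2.3333)·(2.3333) + (-2.6667)·(-2.6667)) / 5 = 23.3333/5 = 4.6667
  s[X_1,X_2] = ((0.3333)·(2.1667) + (1.3333)·(-2.8333) + (1.3333)·(2.1667) + (-2.6667)·(-0.8333) + (2.3333)·(-2.8333) + (-2.6667)·(2.1667)) / 5 = -10.3333/5 = -2.0667
  s[X_1,X_3] = ((0.3333)·(-0.8333) + (1.3333)·(-0.8333) + (1.3333)·(0.1667) + (-2.6667)·(0.1667) + (2.3333)·(3.1667) + (-2.6667)·(-1.8333)) / 5 = 10.6667/5 = 2.1333
  s[X_2,X_2] = ((2.1667)·(2.1667) + (-2.8333)·(-2.8333) + (2.1667)·(2.1667) + (-0.8333)·(-0.8333) + (-2.8333)·(-2.8333) + (2.1667)·(2.1667)) / 5 = 30.8333/5 = 6.1667
  s[X_2,X_3] = ((2.1667)·(-0.8333) + (-2.8333)·(-0.8333) + (2.1667)·(0.1667) + (-0.8333)·(0.1667) + (-2.8333)·(3.1667) + (2.1667)·(-1.8333)) / 5 = -12.1667/5 = -2.4333
  s[X_3,X_3] = ((-0.8333)·(-0.8333) + (-0.8333)·(-0.8333) + (0.1667)·(0.1667) + (0.1667)·(0.1667) + (3.1667)·(3.1667) + (-1.8333)·(-1.8333)) / 5 = 14.8333/5 = 2.9667
  Sample standard deviations s_i = √(s[i,i]):
  s(X_1) = √(4.6667) = 2.1602
  s(X_2) = √(6.1667) = 2.4833
  s(X_3) = √(2.9667) = 1.7224

Step 3 — r_{ij} = s_{ij} / (s_i · s_j):
  r[X_1,X_1] = 1 (diagonal).
  r[X_1,X_2] = -2.0667 / (2.1602 · 2.4833) = -2.0667 / 5.3645 = -0.3852
  r[X_1,X_3] = 2.1333 / (2.1602 · 1.7224) = 2.1333 / 3.7208 = 0.5734
  r[X_2,X_2] = 1 (diagonal).
  r[X_2,X_3] = -2.4333 / (2.4833 · 1.7224) = -2.4333 / 4.2772 = -0.5689
  r[X_3,X_3] = 1 (diagonal).

R is symmetric with unit diagonal. Assembling:

R = [[1, -0.3852, 0.5734],
 [-0.3852, 1, -0.5689],
 [0.5734, -0.5689, 1]]


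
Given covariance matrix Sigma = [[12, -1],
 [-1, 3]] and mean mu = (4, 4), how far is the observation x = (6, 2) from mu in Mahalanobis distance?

Step 1 — centre the observation: (x - mu) = (2, -2).

Step 2 — invert Sigma. det(Sigma) = 12·3 - (-1)² = 35.
  Sigma^{-1} = (1/det) · [[d, -b], [-b, a]] = [[0.0857, 0.0286],
 [0.0286, 0.3429]].

Step 3 — form the quadratic (x - mu)^T · Sigma^{-1} · (x - mu):
  Sigma^{-1} · (x - mu) = (0.1143, -0.6286).
  (x - mu)^T · [Sigma^{-1} · (x - mu)] = (2)·(0.1143) + (-2)·(-0.6286) = 1.4857.

Step 4 — take square root: d = √(1.4857) ≈ 1.2189.

d(x, mu) = √(1.4857) ≈ 1.2189


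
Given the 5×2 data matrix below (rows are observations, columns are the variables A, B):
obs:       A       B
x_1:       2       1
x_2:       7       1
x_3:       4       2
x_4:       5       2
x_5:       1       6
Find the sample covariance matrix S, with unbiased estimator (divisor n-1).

Step 1 — column means:
  mean(A) = (2 + 7 + 4 + 5 + 1) / 5 = 19/5 = 3.8
  mean(B) = (1 + 1 + 2 + 2 + 6) / 5 = 12/5 = 2.4

Step 2 — sample covariance S[i,j] = (1/(n-1)) · Σ_k (x_{k,i} - mean_i) · (x_{k,j} - mean_j), with n-1 = 4.
  S[A,A] = ((-1.8)·(-1.8) + (3.2)·(3.2) + (0.2)·(0.2) + (1.2)·(1.2) + (-2.8)·(-2.8)) / 4 = 22.8/4 = 5.7
  S[A,B] = ((-1.8)·(-1.4) + (3.2)·(-1.4) + (0.2)·(-0.4) + (1.2)·(-0.4) + (-2.8)·(3.6)) / 4 = -12.6/4 = -3.15
  S[B,B] = ((-1.4)·(-1.4) + (-1.4)·(-1.4) + (-0.4)·(-0.4) + (-0.4)·(-0.4) + (3.6)·(3.6)) / 4 = 17.2/4 = 4.3

S is symmetric (S[j,i] = S[i,j]). Assembling:

S = [[5.7, -3.15],
 [-3.15, 4.3]]


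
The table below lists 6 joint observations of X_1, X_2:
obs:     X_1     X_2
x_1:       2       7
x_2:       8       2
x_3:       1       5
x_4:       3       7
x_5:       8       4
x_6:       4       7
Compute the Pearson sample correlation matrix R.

Step 1 — column means:
  mean(X_1) = (2 + 8 + 1 + 3 + 8 + 4) / 6 = 26/6 = 4.3333
  mean(X_2) = (7 + 2 + 5 + 7 + 4 + 7) / 6 = 32/6 = 5.3333

Step 2 — sample variances and covariances s[i,j] = (1/(n-1)) · Σ_k (x_{k,i} - mean_i) · (x_{k,j} - mean_j), with n-1 = 5:
  s[X_1,X_1] = ((-2.3333)·(-2.3333) + (3.6667)·(3.6667) + (-3.3333)·(-3.3333) + (-1.3333)·(-1.3333) + (3.6667)·(3.6667) + (-0.3333)·(-0.3333)) / 5 = 45.3333/5 = 9.0667
  s[X_1,X_2] = ((-2.3333)·(1.6667) + (3.6667)·(-3.3333) + (-3.3333)·(-0.3333) + (-1.3333)·(1.6667) + (3.6667)·(-1.3333) + (-0.3333)·(1.6667)) / 5 = -22.6667/5 = -4.5333
  s[X_2,X_2] = ((1.6667)·(1.6667) + (-3.3333)·(-3.3333) + (-0.3333)·(-0.3333) + (1.6667)·(1.6667) + (-1.3333)·(-1.3333) + (1.6667)·(1.6667)) / 5 = 21.3333/5 = 4.2667
  Sample standard deviations s_i = √(s[i,i]):
  s(X_1) = √(9.0667) = 3.0111
  s(X_2) = √(4.2667) = 2.0656

Step 3 — r_{ij} = s_{ij} / (s_i · s_j):
  r[X_1,X_1] = 1 (diagonal).
  r[X_1,X_2] = -4.5333 / (3.0111 · 2.0656) = -4.5333 / 6.2197 = -0.7289
  r[X_2,X_2] = 1 (diagonal).

R is symmetric with unit diagonal. Assembling:

R = [[1, -0.7289],
 [-0.7289, 1]]


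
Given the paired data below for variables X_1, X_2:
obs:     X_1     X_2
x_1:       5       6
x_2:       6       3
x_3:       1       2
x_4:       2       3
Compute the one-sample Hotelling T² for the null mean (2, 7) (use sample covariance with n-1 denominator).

Step 1 — sample mean vector:
  mean(X_1) = (5 + 6 + 1 + 2) / 4 = 14/4 = 3.5
  mean(X_2) = (6 + 3 + 2 + 3) / 4 = 14/4 = 3.5
  x̄ = (3.5, 3.5),  deviation x̄ - mu_0 = (3.5, 3.5) - (2, 7) = (1.5, -3.5).

Step 2 — sample covariance matrix, S[i,j] = (1/(n-1)) · Σ_k (x_{k,i} - mean_i) · (x_{k,j} - mean_j), divisor n-1 = 3:
  S[X_1,X_1] = ((1.5)·(1.5) + (2.5)·(2.5) + (-2.5)·(-2.5) + (-1.5)·(-1.5)) / 3 = 17/3 = 5.6667
  S[X_1,X_2] = ((1.5)·(2.5) + (2.5)·(-0.5) + (-2.5)·(-1.5) + (-1.5)·(-0.5)) / 3 = 7/3 = 2.3333
  S[X_2,X_2] = ((2.5)·(2.5) + (-0.5)·(-0.5) + (-1.5)·(-1.5) + (-0.5)·(-0.5)) / 3 = 9/3 = 3
  S = [[5.6667, 2.3333],
 [2.3333, 3]].

Step 3 — invert S. det(S) = 5.6667·3 - (2.3333)² = 11.5556.
  S^{-1} = (1/det) · [[d, -b], [-b, a]] = [[0.2596, -0.2019],
 [-0.2019, 0.4904]].

Step 4 — quadratic form (x̄ - mu_0)^T · S^{-1} · (x̄ - mu_0):
  S^{-1} · (x̄ - mu_0) = (1.0962, -2.0192),
  (x̄ - mu_0)^T · [...] = (1.5)·(1.0962) + (-3.5)·(-2.0192) = 8.7115.

Step 5 — scale by n: T² = 4 · 8.7115 = 34.8462.

T² ≈ 34.8462


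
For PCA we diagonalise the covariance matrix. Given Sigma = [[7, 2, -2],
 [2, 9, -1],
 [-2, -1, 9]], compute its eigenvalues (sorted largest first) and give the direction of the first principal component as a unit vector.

Step 1 — characteristic polynomial p(λ) = det(λI - Sigma) = λ³ - tr·λ² + c_1·λ - det, where tr = trace, c_1 = sum of the principal 2×2 minors, det = det(Sigma):
  tr = 7 + 9 + 9 = 25,
  c_1 = (7·9 - (2)²) + (7·9 - (-2)²) + (9·9 - (-1)²) = 59 + 59 + 80 = 198,
  det = 7·(9·9 - (-1)²) - (2)·((2)·9 - (-1)·(-2)) + (-2)·((2)·(-1) - 9·(-2)) = 7·(80) - (2)·(16) + (-2)·(16) = 496.
  So p(λ) = λ³ - 25λ² + 198λ - 496.
Step 2 — look for an integer root (rational root theorem: any rational root is an integer divisor of 496). Testing λ = 8:
  p(8) = 512 - 1600 + 1584 - 496 = 0  ✓
  Dividing out (λ - 8): p(λ) = (λ - 8)(λ² - 17λ + 62).
Step 3 — remaining eigenvalues from the quadratic λ² - 17λ + 62 = 0:
  Δ = 17² - 4·62 = 289 - 248 = 41,  λ = (17 ± √41)/2 = (17 ± 6.4031)/2 ≈ 11.7016 or 5.2984.
  Sorted: λ_1 = 11.7016,  λ_2 = 8,  λ_3 = 5.2984  (check: sum = 25 = tr ✓).

Step 4 — unit eigenvector for λ_1 ≈ 11.7016: v spans the null space of (Sigma - λ_1 I), whose rows are
  r_1 = (-4.7016, 2, -2),  r_2 = (2, -2.7016, -1),  r_3 = (-2, -1, -2.7016).
  v is orthogonal to every row, so take v ∝ r_1 × r_2 = ((2)·(-1) - (-2)·(-2.7016), (-2)·(2) - (-4.7016)·(-1), (-4.7016)·(-2.7016) - (2)·(2)) ≈ (-7.4031, -8.7016, 8.7016).
  Rescale (multiply by -1 so the first nonzero entry is positive): u = (7.4031, 8.7016, -8.7016).
  ||u|| = √((7.4031)² + (8.7016)² + (-8.7016)²) = √(206.2406) ≈ 14.3611,  v_1 = u/||u|| ≈ (0.5155, 0.6059, -0.6059) (||v_1|| = 1).

λ_1 = 11.7016,  λ_2 = 8,  λ_3 = 5.2984;  v_1 ≈ (0.5155, 0.6059, -0.6059)


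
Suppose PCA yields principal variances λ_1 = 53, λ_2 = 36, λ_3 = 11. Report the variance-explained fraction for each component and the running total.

Step 1 — total variance = trace(Sigma) = Σ λ_i = 53 + 36 + 11 = 100.

Step 2 — fraction explained by component i = λ_i / Σ λ:
  PC1: 53/100 = 0.53
  PC2: 36/100 = 0.36
  PC3: 11/100 = 0.11

Step 3 — cumulative fraction after k components = (λ_1 + ... + λ_k) / Σ λ:
  k = 1: 53/100 = 0.53
  k = 2: (53 + 36)/100 = 89/100 = 0.89
  k = 3: (53 + 36 + 11)/100 = 100/100 = 1

Summary (fraction, with percent):

explained: PC1 0.53 (53%), PC2 0.36 (36%), PC3 0.11 (11%);  cumulative: 0.53, 0.89, 1


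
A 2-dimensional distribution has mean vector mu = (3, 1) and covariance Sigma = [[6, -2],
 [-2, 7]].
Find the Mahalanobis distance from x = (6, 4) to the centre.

Step 1 — centre the observation: (x - mu) = (3, 3).

Step 2 — invert Sigma. det(Sigma) = 6·7 - (-2)² = 38.
  Sigma^{-1} = (1/det) · [[d, -b], [-b, a]] = [[0.1842, 0.0526],
 [0.0526, 0.1579]].

Step 3 — form the quadratic (x - mu)^T · Sigma^{-1} · (x - mu):
  Sigma^{-1} · (x - mu) = (0.7105, 0.6316).
  (x - mu)^T · [Sigma^{-1} · (x - mu)] = (3)·(0.7105) + (3)·(0.6316) = 4.0263.

Step 4 — take square root: d = √(4.0263) ≈ 2.0066.

d(x, mu) = √(4.0263) ≈ 2.0066


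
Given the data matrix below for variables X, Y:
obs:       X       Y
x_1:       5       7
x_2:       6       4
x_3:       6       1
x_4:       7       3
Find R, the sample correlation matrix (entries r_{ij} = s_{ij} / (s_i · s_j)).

Step 1 — column means:
  mean(X) = (5 + 6 + 6 + 7) / 4 = 24/4 = 6
  mean(Y) = (7 + 4 + 1 + 3) / 4 = 15/4 = 3.75

Step 2 — sample variances and covariances s[i,j] = (1/(n-1)) · Σ_k (x_{k,i} - mean_i) · (x_{k,j} - mean_j), with n-1 = 3:
  s[X,X] = ((-1)·(-1) + (0)·(0) + (0)·(0) + (1)·(1)) / 3 = 2/3 = 0.6667
  s[X,Y] = ((-1)·(3.25) + (0)·(0.25) + (0)·(-2.75) + (1)·(-0.75)) / 3 = -4/3 = -1.3333
  s[Y,Y] = ((3.25)·(3.25) + (0.25)·(0.25) + (-2.75)·(-2.75) + (-0.75)·(-0.75)) / 3 = 18.75/3 = 6.25
  Sample standard deviations s_i = √(s[i,i]):
  s(X) = √(0.6667) = 0.8165
  s(Y) = √(6.25) = 2.5

Step 3 — r_{ij} = s_{ij} / (s_i · s_j):
  r[X,X] = 1 (diagonal).
  r[X,Y] = -1.3333 / (0.8165 · 2.5) = -1.3333 / 2.0412 = -0.6532
  r[Y,Y] = 1 (diagonal).

R is symmetric with unit diagonal. Assembling:

R = [[1, -0.6532],
 [-0.6532, 1]]


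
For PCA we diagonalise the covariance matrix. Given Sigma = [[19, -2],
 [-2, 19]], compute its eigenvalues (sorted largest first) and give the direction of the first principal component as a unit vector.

Step 1 — characteristic polynomial of 2×2 Sigma:
  det(Sigma - λI) = λ² - trace · λ + det = 0.
  trace = 19 + 19 = 38, det = 19·19 - (-2)² = 357.
Step 2 — discriminant:
  Δ = trace² - 4·det = 1444 - 1428 = 16.
Step 3 — eigenvalues:
  λ = (trace ± √Δ)/2 = (38 ± 4)/2,
  λ_1 = 21,  λ_2 = 17.

Step 4 — unit eigenvector for λ_1: solve (Sigma - λ_1 I)v = 0. First row:
  (19 - 21)·v_x + (-2)·v_y = 0, i.e. (-2)·v_x + (-2)·v_y = 0,
  so v ∝ (b, λ_1 - a) = (-2, 2); multiply by -1 so the first entry is positive: u = (2, -2).
  ||u|| = √((2)² + (-2)²) = √(8) ≈ 2.8284,
  v_1 = u/||u|| ≈ (0.7071, -0.7071) (||v_1|| = 1).

λ_1 = 21,  λ_2 = 17;  v_1 ≈ (0.7071, -0.7071)


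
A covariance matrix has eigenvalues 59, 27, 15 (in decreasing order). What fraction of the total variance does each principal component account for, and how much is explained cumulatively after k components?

Step 1 — total variance = trace(Sigma) = Σ λ_i = 59 + 27 + 15 = 101.

Step 2 — fraction explained by component i = λ_i / Σ λ:
  PC1: 59/101 = 0.5842
  PC2: 27/101 = 0.2673
  PC3: 15/101 = 0.1485

Step 3 — cumulative fraction after k components = (λ_1 + ... + λ_k) / Σ λ:
  k = 1: 59/101 = 0.5842
  k = 2: (59 + 27)/101 = 86/101 = 0.8515
  k = 3: (59 + 27 + 15)/101 = 101/101 = 1

Summary (fraction, with percent):

explained: PC1 0.5842 (58.42%), PC2 0.2673 (26.73%), PC3 0.1485 (14.85%);  cumulative: 0.5842, 0.8515, 1


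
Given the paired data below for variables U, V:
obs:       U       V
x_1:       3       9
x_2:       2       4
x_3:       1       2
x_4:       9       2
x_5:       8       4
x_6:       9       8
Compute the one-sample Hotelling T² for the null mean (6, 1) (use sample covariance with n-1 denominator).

Step 1 — sample mean vector:
  mean(U) = (3 + 2 + 1 + 9 + 8 + 9) / 6 = 32/6 = 5.3333
  mean(V) = (9 + 4 + 2 + 2 + 4 + 8) / 6 = 29/6 = 4.8333
  x̄ = (5.3333, 4.8333),  deviation x̄ - mu_0 = (5.3333, 4.8333) - (6, 1) = (-0.6667, 3.8333).

Step 2 — sample covariance matrix, S[i,j] = (1/(n-1)) · Σ_k (x_{k,i} - mean_i) · (x_{k,j} - mean_j), divisor n-1 = 5:
  S[U,U] = ((-2.3333)·(-2.3333) + (-3.3333)·(-3.3333) + (-4.3333)·(-4.3333) + (3.6667)·(3.6667) + (2.6667)·(2.6667) + (3.6667)·(3.6667)) / 5 = 69.3333/5 = 13.8667
  S[U,V] = ((-2.3333)·(4.1667) + (-3.3333)·(-0.8333) + (-4.3333)·(-2.8333) + (3.6667)·(-2.8333) + (2.6667)·(-0.8333) + (3.6667)·(3.1667)) / 5 = 4.3333/5 = 0.8667
  S[V,V] = ((4.1667)·(4.1667) + (-0.8333)·(-0.8333) + (-2.8333)·(-2.8333) + (-2.8333)·(-2.8333) + (-0.8333)·(-0.8333) + (3.1667)·(3.1667)) / 5 = 44.8333/5 = 8.9667
  S = [[13.8667, 0.8667],
 [0.8667, 8.9667]].

Step 3 — invert S. det(S) = 13.8667·8.9667 - (0.8667)² = 123.5867.
  S^{-1} = (1/det) · [[d, -b], [-b, a]] = [[0.0726, -0.007],
 [-0.007, 0.1122]].

Step 4 — quadratic form (x̄ - mu_0)^T · S^{-1} · (x̄ - mu_0):
  S^{-1} · (x̄ - mu_0) = (-0.0753, 0.4348),
  (x̄ - mu_0)^T · [...] = (-0.6667)·(-0.0753) + (3.8333)·(0.4348) = 1.7168.

Step 5 — scale by n: T² = 6 · 1.7168 = 10.301.

T² ≈ 10.301


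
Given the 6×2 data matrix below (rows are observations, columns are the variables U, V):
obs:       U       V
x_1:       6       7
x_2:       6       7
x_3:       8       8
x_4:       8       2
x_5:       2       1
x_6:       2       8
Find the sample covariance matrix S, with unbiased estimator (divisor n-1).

Step 1 — column means:
  mean(U) = (6 + 6 + 8 + 8 + 2 + 2) / 6 = 32/6 = 5.3333
  mean(V) = (7 + 7 + 8 + 2 + 1 + 8) / 6 = 33/6 = 5.5

Step 2 — sample covariance S[i,j] = (1/(n-1)) · Σ_k (x_{k,i} - mean_i) · (x_{k,j} - mean_j), with n-1 = 5.
  S[U,U] = ((0.6667)·(0.6667) + (0.6667)·(0.6667) + (2.6667)·(2.6667) + (2.6667)·(2.6667) + (-3.3333)·(-3.3333) + (-3.3333)·(-3.3333)) / 5 = 37.3333/5 = 7.4667
  S[U,V] = ((0.6667)·(1.5) + (0.6667)·(1.5) + (2.6667)·(2.5) + (2.6667)·(-3.5) + (-3.3333)·(-4.5) + (-3.3333)·(2.5)) / 5 = 6/5 = 1.2
  S[V,V] = ((1.5)·(1.5) + (1.5)·(1.5) + (2.5)·(2.5) + (-3.5)·(-3.5) + (-4.5)·(-4.5) + (2.5)·(2.5)) / 5 = 49.5/5 = 9.9

S is symmetric (S[j,i] = S[i,j]). Assembling:

S = [[7.4667, 1.2],
 [1.2, 9.9]]


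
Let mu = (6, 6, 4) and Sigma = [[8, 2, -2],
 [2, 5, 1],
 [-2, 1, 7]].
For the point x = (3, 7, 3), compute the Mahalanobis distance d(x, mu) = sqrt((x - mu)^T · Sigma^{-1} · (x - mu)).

Step 1 — centre the observation: (x - mu) = (-3, 1, -1).

Step 2 — invert Sigma (cofactor / det for 3×3, or solve directly):
  Sigma^{-1} = [[0.1574, -0.0741, 0.0556],
 [-0.0741, 0.2407, -0.0556],
 [0.0556, -0.0556, 0.1667]].

Step 3 — form the quadratic (x - mu)^T · Sigma^{-1} · (x - mu):
  Sigma^{-1} · (x - mu) = (-0.6019, 0.5185, -0.3889).
  (x - mu)^T · [Sigma^{-1} · (x - mu)] = (-3)·(-0.6019) + (1)·(0.5185) + (-1)·(-0.3889) = 2.713.

Step 4 — take square root: d = √(2.713) ≈ 1.6471.

d(x, mu) = √(2.713) ≈ 1.6471
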